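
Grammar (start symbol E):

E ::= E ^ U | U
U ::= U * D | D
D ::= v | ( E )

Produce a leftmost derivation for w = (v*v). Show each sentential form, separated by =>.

E => U   [E ::= U]
U => D   [U ::= D]
D => (E)   [D ::= ( E )]
(E) => (U)   [E ::= U]
(U) => (U*D)   [U ::= U * D]
(U*D) => (D*D)   [U ::= D]
(D*D) => (v*D)   [D ::= v]
(v*D) => (v*v)   [D ::= v]

E => U => D => (E) => (U) => (U*D) => (D*D) => (v*D) => (v*v)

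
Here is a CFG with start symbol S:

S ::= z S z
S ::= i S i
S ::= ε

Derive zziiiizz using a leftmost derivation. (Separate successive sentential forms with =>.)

S=>zSz=>zzSzz=>zziSizz=>zziiSiizz=>zziiiizz

S => zSz   [S ::= z S z]
zSz => zzSzz   [S ::= z S z]
zzSzz => zziSizz   [S ::= i S i]
zziSizz => zziiSiizz   [S ::= i S i]
zziiSiizz => zziiiizz   [S ::= ε]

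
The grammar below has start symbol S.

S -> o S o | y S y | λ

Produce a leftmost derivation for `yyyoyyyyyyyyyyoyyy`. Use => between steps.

S => ySy => yySyy => yyySyyy => yyyoSoyyy => yyyoySyoyyy => yyyoyySyyoyyy => yyyoyyySyyyoyyy => yyyoyyyySyyyyoyyy => yyyoyyyyySyyyyyoyyy => yyyoyyyyyyyyyyoyyy

S => ySy   [S -> y S y]
ySy => yySyy   [S -> y S y]
yySyy => yyySyyy   [S -> y S y]
yyySyyy => yyyoSoyyy   [S -> o S o]
yyyoSoyyy => yyyoySyoyyy   [S -> y S y]
yyyoySyoyyy => yyyoyySyyoyyy   [S -> y S y]
yyyoyySyyoyyy => yyyoyyySyyyoyyy   [S -> y S y]
yyyoyyySyyyoyyy => yyyoyyyySyyyyoyyy   [S -> y S y]
yyyoyyyySyyyyoyyy => yyyoyyyyySyyyyyoyyy   [S -> y S y]
yyyoyyyyySyyyyyoyyy => yyyoyyyyyyyyyyoyyy   [S -> λ]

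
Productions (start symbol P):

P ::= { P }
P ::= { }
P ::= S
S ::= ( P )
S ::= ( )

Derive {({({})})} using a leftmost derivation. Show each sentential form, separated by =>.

P => {P} => {S} => {(P)} => {({P})} => {({S})} => {({(P)})} => {({({})})}

P => {P}   [P ::= { P }]
{P} => {S}   [P ::= S]
{S} => {(P)}   [S ::= ( P )]
{(P)} => {({P})}   [P ::= { P }]
{({P})} => {({S})}   [P ::= S]
{({S})} => {({(P)})}   [S ::= ( P )]
{({(P)})} => {({({})})}   [P ::= { }]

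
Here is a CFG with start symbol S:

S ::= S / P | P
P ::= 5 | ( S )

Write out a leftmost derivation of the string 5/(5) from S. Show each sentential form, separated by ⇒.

S ⇒ S/P ⇒ P/P ⇒ 5/P ⇒ 5/(S) ⇒ 5/(P) ⇒ 5/(5)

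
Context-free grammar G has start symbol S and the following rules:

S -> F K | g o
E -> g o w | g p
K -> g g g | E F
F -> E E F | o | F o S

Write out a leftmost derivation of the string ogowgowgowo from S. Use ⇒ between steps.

S ⇒ FK   [S -> F K]
FK ⇒ oK   [F -> o]
oK ⇒ oEF   [K -> E F]
oEF ⇒ ogowF   [E -> g o w]
ogowF ⇒ ogowEEF   [F -> E E F]
ogowEEF ⇒ ogowgowEF   [E -> g o w]
ogowgowEF ⇒ ogowgowgowF   [E -> g o w]
ogowgowgowF ⇒ ogowgowgowo   [F -> o]

S ⇒ FK ⇒ oK ⇒ oEF ⇒ ogowF ⇒ ogowEEF ⇒ ogowgowEF ⇒ ogowgowgowF ⇒ ogowgowgowo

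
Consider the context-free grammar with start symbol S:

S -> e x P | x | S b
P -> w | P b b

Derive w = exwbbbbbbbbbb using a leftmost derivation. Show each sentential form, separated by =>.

S=>exP=>exPbb=>exPbbbb=>exPbbbbbb=>exPbbbbbbbb=>exPbbbbbbbbbb=>exwbbbbbbbbbb

S => exP   [S -> e x P]
exP => exPbb   [P -> P b b]
exPbb => exPbbbb   [P -> P b b]
exPbbbb => exPbbbbbb   [P -> P b b]
exPbbbbbb => exPbbbbbbbb   [P -> P b b]
exPbbbbbbbb => exPbbbbbbbbbb   [P -> P b b]
exPbbbbbbbbbb => exwbbbbbbbbbb   [P -> w]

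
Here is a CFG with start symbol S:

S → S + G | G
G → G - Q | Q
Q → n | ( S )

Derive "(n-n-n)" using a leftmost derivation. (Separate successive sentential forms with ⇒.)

S ⇒ G ⇒ Q ⇒ (S) ⇒ (G) ⇒ (G-Q) ⇒ (G-Q-Q) ⇒ (Q-Q-Q) ⇒ (n-Q-Q) ⇒ (n-n-Q) ⇒ (n-n-n)

S ⇒ G   [S → G]
G ⇒ Q   [G → Q]
Q ⇒ (S)   [Q → ( S )]
(S) ⇒ (G)   [S → G]
(G) ⇒ (G-Q)   [G → G - Q]
(G-Q) ⇒ (G-Q-Q)   [G → G - Q]
(G-Q-Q) ⇒ (Q-Q-Q)   [G → Q]
(Q-Q-Q) ⇒ (n-Q-Q)   [Q → n]
(n-Q-Q) ⇒ (n-n-Q)   [Q → n]
(n-n-Q) ⇒ (n-n-n)   [Q → n]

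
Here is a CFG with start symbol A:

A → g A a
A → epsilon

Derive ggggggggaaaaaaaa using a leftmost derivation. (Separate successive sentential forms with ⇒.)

A ⇒ gAa ⇒ ggAaa ⇒ gggAaaa ⇒ ggggAaaaa ⇒ gggggAaaaaa ⇒ ggggggAaaaaaa ⇒ gggggggAaaaaaaa ⇒ ggggggggAaaaaaaaa ⇒ ggggggggaaaaaaaa

A ⇒ gAa   [A → g A a]
gAa ⇒ ggAaa   [A → g A a]
ggAaa ⇒ gggAaaa   [A → g A a]
gggAaaa ⇒ ggggAaaaa   [A → g A a]
ggggAaaaa ⇒ gggggAaaaaa   [A → g A a]
gggggAaaaaa ⇒ ggggggAaaaaaa   [A → g A a]
ggggggAaaaaaa ⇒ gggggggAaaaaaaa   [A → g A a]
gggggggAaaaaaaa ⇒ ggggggggAaaaaaaaa   [A → g A a]
ggggggggAaaaaaaaa ⇒ ggggggggaaaaaaaa   [A → epsilon]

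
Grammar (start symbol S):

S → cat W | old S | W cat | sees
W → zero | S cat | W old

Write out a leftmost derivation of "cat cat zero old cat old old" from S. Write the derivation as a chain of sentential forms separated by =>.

S => cat W => cat W old => cat W old old => cat S cat old old => cat cat W cat old old => cat cat W old cat old old => cat cat zero old cat old old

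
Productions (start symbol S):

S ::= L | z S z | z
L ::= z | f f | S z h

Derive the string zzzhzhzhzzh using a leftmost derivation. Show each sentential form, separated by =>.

S => L   [S ::= L]
L => Szh   [L ::= S z h]
Szh => zSzzh   [S ::= z S z]
zSzzh => zLzzh   [S ::= L]
zLzzh => zSzhzzh   [L ::= S z h]
zSzhzzh => zLzhzzh   [S ::= L]
zLzhzzh => zSzhzhzzh   [L ::= S z h]
zSzhzhzzh => zLzhzhzzh   [S ::= L]
zLzhzhzzh => zSzhzhzhzzh   [L ::= S z h]
zSzhzhzhzzh => zzzhzhzhzzh   [S ::= z]

S=>L=>Szh=>zSzzh=>zLzzh=>zSzhzzh=>zLzhzzh=>zSzhzhzzh=>zLzhzhzzh=>zSzhzhzhzzh=>zzzhzhzhzzh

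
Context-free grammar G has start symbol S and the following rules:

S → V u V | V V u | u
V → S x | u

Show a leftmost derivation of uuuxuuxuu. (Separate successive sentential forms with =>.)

S => VuV   [S → V u V]
VuV => SxuV   [V → S x]
SxuV => VVuxuV   [S → V V u]
VVuxuV => SxVuxuV   [V → S x]
SxVuxuV => VuVxVuxuV   [S → V u V]
VuVxVuxuV => uuVxVuxuV   [V → u]
uuVxVuxuV => uuuxVuxuV   [V → u]
uuuxVuxuV => uuuxuuxuV   [V → u]
uuuxuuxuV => uuuxuuxuu   [V → u]

S=>VuV=>SxuV=>VVuxuV=>SxVuxuV=>VuVxVuxuV=>uuVxVuxuV=>uuuxVuxuV=>uuuxuuxuV=>uuuxuuxuu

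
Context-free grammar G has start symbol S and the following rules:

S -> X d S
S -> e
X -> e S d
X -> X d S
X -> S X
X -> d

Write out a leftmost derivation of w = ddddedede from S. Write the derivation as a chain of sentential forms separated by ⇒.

S ⇒ XdS ⇒ XdSdS ⇒ ddSdS ⇒ ddXdSdS ⇒ ddXdSdSdS ⇒ ddddSdSdS ⇒ ddddedSdS ⇒ ddddededS ⇒ ddddedede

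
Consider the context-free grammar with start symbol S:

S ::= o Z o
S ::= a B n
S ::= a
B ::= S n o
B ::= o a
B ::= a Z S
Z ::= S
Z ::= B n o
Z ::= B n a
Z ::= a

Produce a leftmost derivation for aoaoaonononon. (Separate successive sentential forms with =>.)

S=>aBn=>aSnon=>aoZonon=>aoSonon=>aoaBnonon=>aoaSnononon=>aoaoZonononon=>aoaoaonononon

S => aBn   [S ::= a B n]
aBn => aSnon   [B ::= S n o]
aSnon => aoZonon   [S ::= o Z o]
aoZonon => aoSonon   [Z ::= S]
aoSonon => aoaBnonon   [S ::= a B n]
aoaBnonon => aoaSnononon   [B ::= S n o]
aoaSnononon => aoaoZonononon   [S ::= o Z o]
aoaoZonononon => aoaoaonononon   [Z ::= a]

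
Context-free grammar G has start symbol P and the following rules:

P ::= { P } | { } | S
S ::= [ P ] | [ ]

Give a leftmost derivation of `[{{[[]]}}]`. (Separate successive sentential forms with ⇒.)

P ⇒ S ⇒ [P] ⇒ [{P}] ⇒ [{{P}}] ⇒ [{{S}}] ⇒ [{{[P]}}] ⇒ [{{[S]}}] ⇒ [{{[[]]}}]

P ⇒ S   [P ::= S]
S ⇒ [P]   [S ::= [ P ]]
[P] ⇒ [{P}]   [P ::= { P }]
[{P}] ⇒ [{{P}}]   [P ::= { P }]
[{{P}}] ⇒ [{{S}}]   [P ::= S]
[{{S}}] ⇒ [{{[P]}}]   [S ::= [ P ]]
[{{[P]}}] ⇒ [{{[S]}}]   [P ::= S]
[{{[S]}}] ⇒ [{{[[]]}}]   [S ::= [ ]]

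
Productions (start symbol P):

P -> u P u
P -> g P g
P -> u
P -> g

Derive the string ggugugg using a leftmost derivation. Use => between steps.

P=>gPg=>ggPgg=>gguPugg=>ggugugg

P => gPg   [P -> g P g]
gPg => ggPgg   [P -> g P g]
ggPgg => gguPugg   [P -> u P u]
gguPugg => ggugugg   [P -> g]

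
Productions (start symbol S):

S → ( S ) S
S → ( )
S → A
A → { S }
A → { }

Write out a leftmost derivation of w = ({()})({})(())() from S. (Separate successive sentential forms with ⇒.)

S ⇒ (S)S ⇒ (A)S ⇒ ({S})S ⇒ ({()})S ⇒ ({()})(S)S ⇒ ({()})(A)S ⇒ ({()})({})S ⇒ ({()})({})(S)S ⇒ ({()})({})(())S ⇒ ({()})({})(())()

S ⇒ (S)S   [S → ( S ) S]
(S)S ⇒ (A)S   [S → A]
(A)S ⇒ ({S})S   [A → { S }]
({S})S ⇒ ({()})S   [S → ( )]
({()})S ⇒ ({()})(S)S   [S → ( S ) S]
({()})(S)S ⇒ ({()})(A)S   [S → A]
({()})(A)S ⇒ ({()})({})S   [A → { }]
({()})({})S ⇒ ({()})({})(S)S   [S → ( S ) S]
({()})({})(S)S ⇒ ({()})({})(())S   [S → ( )]
({()})({})(())S ⇒ ({()})({})(())()   [S → ( )]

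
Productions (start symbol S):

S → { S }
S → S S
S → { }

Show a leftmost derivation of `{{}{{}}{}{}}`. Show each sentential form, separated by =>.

S => {S} => {SS} => {SSS} => {{}SS} => {{}{S}S} => {{}{{}}S} => {{}{{}}SS} => {{}{{}}{}S} => {{}{{}}{}{}}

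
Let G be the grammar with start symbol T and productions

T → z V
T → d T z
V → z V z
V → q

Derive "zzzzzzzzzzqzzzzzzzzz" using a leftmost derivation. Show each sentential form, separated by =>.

T => zV => zzVz => zzzVzz => zzzzVzzz => zzzzzVzzzz => zzzzzzVzzzzz => zzzzzzzVzzzzzz => zzzzzzzzVzzzzzzz => zzzzzzzzzVzzzzzzzz => zzzzzzzzzzVzzzzzzzzz => zzzzzzzzzzqzzzzzzzzz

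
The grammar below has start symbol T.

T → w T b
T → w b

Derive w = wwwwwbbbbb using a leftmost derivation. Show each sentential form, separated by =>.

T=>wTb=>wwTbb=>wwwTbbb=>wwwwTbbbb=>wwwwwbbbbb

T => wTb   [T → w T b]
wTb => wwTbb   [T → w T b]
wwTbb => wwwTbbb   [T → w T b]
wwwTbbb => wwwwTbbbb   [T → w T b]
wwwwTbbbb => wwwwwbbbbb   [T → w b]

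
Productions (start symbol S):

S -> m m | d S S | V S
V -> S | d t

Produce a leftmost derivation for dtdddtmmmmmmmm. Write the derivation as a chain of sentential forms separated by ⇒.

S⇒VS⇒dtS⇒dtVS⇒dtSS⇒dtdSSS⇒dtddSSSS⇒dtddVSSSS⇒dtdddtSSSS⇒dtdddtmmSSS⇒dtdddtmmmmSS⇒dtdddtmmmmmmS⇒dtdddtmmmmmmmm

S ⇒ VS   [S -> V S]
VS ⇒ dtS   [V -> d t]
dtS ⇒ dtVS   [S -> V S]
dtVS ⇒ dtSS   [V -> S]
dtSS ⇒ dtdSSS   [S -> d S S]
dtdSSS ⇒ dtddSSSS   [S -> d S S]
dtddSSSS ⇒ dtddVSSSS   [S -> V S]
dtddVSSSS ⇒ dtdddtSSSS   [V -> d t]
dtdddtSSSS ⇒ dtdddtmmSSS   [S -> m m]
dtdddtmmSSS ⇒ dtdddtmmmmSS   [S -> m m]
dtdddtmmmmSS ⇒ dtdddtmmmmmmS   [S -> m m]
dtdddtmmmmmmS ⇒ dtdddtmmmmmmmm   [S -> m m]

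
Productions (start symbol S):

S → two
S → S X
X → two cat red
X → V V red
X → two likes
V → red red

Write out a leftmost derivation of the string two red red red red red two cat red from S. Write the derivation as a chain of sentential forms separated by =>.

S => S X   [S → S X]
S X => S X X   [S → S X]
S X X => two X X   [S → two]
two X X => two V V red X   [X → V V red]
two V V red X => two red red V red X   [V → red red]
two red red V red X => two red red red red red X   [V → red red]
two red red red red red X => two red red red red red two cat red   [X → two cat red]

S => S X => S X X => two X X => two V V red X => two red red V red X => two red red red red red X => two red red red red red two cat red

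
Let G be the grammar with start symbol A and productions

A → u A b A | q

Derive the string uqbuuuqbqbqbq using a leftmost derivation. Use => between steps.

A => uAbA   [A → u A b A]
uAbA => uqbA   [A → q]
uqbA => uqbuAbA   [A → u A b A]
uqbuAbA => uqbuuAbAbA   [A → u A b A]
uqbuuAbAbA => uqbuuuAbAbAbA   [A → u A b A]
uqbuuuAbAbAbA => uqbuuuqbAbAbA   [A → q]
uqbuuuqbAbAbA => uqbuuuqbqbAbA   [A → q]
uqbuuuqbqbAbA => uqbuuuqbqbqbA   [A → q]
uqbuuuqbqbqbA => uqbuuuqbqbqbq   [A → q]

A=>uAbA=>uqbA=>uqbuAbA=>uqbuuAbAbA=>uqbuuuAbAbAbA=>uqbuuuqbAbAbA=>uqbuuuqbqbAbA=>uqbuuuqbqbqbA=>uqbuuuqbqbqbq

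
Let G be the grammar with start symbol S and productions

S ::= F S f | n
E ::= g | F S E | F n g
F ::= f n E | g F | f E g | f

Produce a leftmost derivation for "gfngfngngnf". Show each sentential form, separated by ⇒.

S ⇒ FSf ⇒ gFSf ⇒ gfnESf ⇒ gfnFSESf ⇒ gfngFSESf ⇒ gfngfnESESf ⇒ gfngfngSESf ⇒ gfngfngnESf ⇒ gfngfngngSf ⇒ gfngfngngnf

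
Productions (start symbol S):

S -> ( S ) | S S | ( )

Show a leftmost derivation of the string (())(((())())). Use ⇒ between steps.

S ⇒ SS ⇒ (S)S ⇒ (())S ⇒ (())(S) ⇒ (())((S)) ⇒ (())((SS)) ⇒ (())(((S)S)) ⇒ (())(((())S)) ⇒ (())(((())()))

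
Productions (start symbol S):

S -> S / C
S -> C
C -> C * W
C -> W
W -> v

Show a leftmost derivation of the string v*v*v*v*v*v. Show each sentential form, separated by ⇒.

S ⇒ C ⇒ C*W ⇒ C*W*W ⇒ C*W*W*W ⇒ C*W*W*W*W ⇒ C*W*W*W*W*W ⇒ W*W*W*W*W*W ⇒ v*W*W*W*W*W ⇒ v*v*W*W*W*W ⇒ v*v*v*W*W*W ⇒ v*v*v*v*W*W ⇒ v*v*v*v*v*W ⇒ v*v*v*v*v*v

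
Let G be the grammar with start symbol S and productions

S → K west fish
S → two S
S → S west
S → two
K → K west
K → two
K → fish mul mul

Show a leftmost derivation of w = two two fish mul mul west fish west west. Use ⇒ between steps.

S ⇒ two S   [S → two S]
two S ⇒ two S west   [S → S west]
two S west ⇒ two S west west   [S → S west]
two S west west ⇒ two two S west west   [S → two S]
two two S west west ⇒ two two K west fish west west   [S → K west fish]
two two K west fish west west ⇒ two two fish mul mul west fish west west   [K → fish mul mul]

S ⇒ two S ⇒ two S west ⇒ two S west west ⇒ two two S west west ⇒ two two K west fish west west ⇒ two two fish mul mul west fish west west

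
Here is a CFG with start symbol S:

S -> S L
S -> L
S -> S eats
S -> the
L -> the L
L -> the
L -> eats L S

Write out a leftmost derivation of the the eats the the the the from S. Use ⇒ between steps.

S ⇒ S L ⇒ S L L ⇒ S L L L ⇒ S L L L L ⇒ S eats L L L L ⇒ S L eats L L L L ⇒ the L eats L L L L ⇒ the the eats L L L L ⇒ the the eats the L L L ⇒ the the eats the the L L ⇒ the the eats the the the L ⇒ the the eats the the the the

S ⇒ S L   [S -> S L]
S L ⇒ S L L   [S -> S L]
S L L ⇒ S L L L   [S -> S L]
S L L L ⇒ S L L L L   [S -> S L]
S L L L L ⇒ S eats L L L L   [S -> S eats]
S eats L L L L ⇒ S L eats L L L L   [S -> S L]
S L eats L L L L ⇒ the L eats L L L L   [S -> the]
the L eats L L L L ⇒ the the eats L L L L   [L -> the]
the the eats L L L L ⇒ the the eats the L L L   [L -> the]
the the eats the L L L ⇒ the the eats the the L L   [L -> the]
the the eats the the L L ⇒ the the eats the the the L   [L -> the]
the the eats the the the L ⇒ the the eats the the the the   [L -> the]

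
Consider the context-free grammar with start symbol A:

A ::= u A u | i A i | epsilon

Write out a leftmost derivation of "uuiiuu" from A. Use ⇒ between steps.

A ⇒ uAu   [A ::= u A u]
uAu ⇒ uuAuu   [A ::= u A u]
uuAuu ⇒ uuiAiuu   [A ::= i A i]
uuiAiuu ⇒ uuiiuu   [A ::= epsilon]

A ⇒ uAu ⇒ uuAuu ⇒ uuiAiuu ⇒ uuiiuu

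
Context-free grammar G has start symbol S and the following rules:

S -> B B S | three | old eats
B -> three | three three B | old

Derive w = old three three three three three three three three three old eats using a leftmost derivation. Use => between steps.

S => B B S => old B S => old three three B S => old three three three three B S => old three three three three three S => old three three three three three B B S => old three three three three three three B S => old three three three three three three three three B S => old three three three three three three three three three S => old three three three three three three three three three old eats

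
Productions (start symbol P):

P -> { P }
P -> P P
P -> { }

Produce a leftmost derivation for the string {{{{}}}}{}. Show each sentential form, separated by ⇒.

P ⇒ PP ⇒ {P}P ⇒ {{P}}P ⇒ {{{P}}}P ⇒ {{{{}}}}P ⇒ {{{{}}}}{}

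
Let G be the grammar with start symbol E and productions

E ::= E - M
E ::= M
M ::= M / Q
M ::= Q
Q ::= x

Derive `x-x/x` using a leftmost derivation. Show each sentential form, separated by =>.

E => E-M   [E ::= E - M]
E-M => M-M   [E ::= M]
M-M => Q-M   [M ::= Q]
Q-M => x-M   [Q ::= x]
x-M => x-M/Q   [M ::= M / Q]
x-M/Q => x-Q/Q   [M ::= Q]
x-Q/Q => x-x/Q   [Q ::= x]
x-x/Q => x-x/x   [Q ::= x]

E => E-M => M-M => Q-M => x-M => x-M/Q => x-Q/Q => x-x/Q => x-x/x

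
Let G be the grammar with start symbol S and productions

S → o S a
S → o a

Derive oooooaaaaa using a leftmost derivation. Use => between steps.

S => oSa   [S → o S a]
oSa => ooSaa   [S → o S a]
ooSaa => oooSaaa   [S → o S a]
oooSaaa => ooooSaaaa   [S → o S a]
ooooSaaaa => oooooaaaaa   [S → o a]

S => oSa => ooSaa => oooSaaa => ooooSaaaa => oooooaaaaa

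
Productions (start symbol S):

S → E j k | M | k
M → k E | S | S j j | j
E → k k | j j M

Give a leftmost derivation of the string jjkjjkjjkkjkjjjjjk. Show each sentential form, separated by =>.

S=>Ejk=>jjMjk=>jjkEjk=>jjkjjMjk=>jjkjjkEjk=>jjkjjkjjMjk=>jjkjjkjjSjjjk=>jjkjjkjjMjjjk=>jjkjjkjjSjjjjjk=>jjkjjkjjEjkjjjjjk=>jjkjjkjjkkjkjjjjjk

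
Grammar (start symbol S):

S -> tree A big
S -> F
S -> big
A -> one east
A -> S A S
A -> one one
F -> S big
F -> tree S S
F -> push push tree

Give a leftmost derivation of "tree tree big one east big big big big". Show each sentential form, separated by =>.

S => F   [S -> F]
F => tree S S   [F -> tree S S]
tree S S => tree F S   [S -> F]
tree F S => tree S big S   [F -> S big]
tree S big S => tree tree A big big S   [S -> tree A big]
tree tree A big big S => tree tree S A S big big S   [A -> S A S]
tree tree S A S big big S => tree tree big A S big big S   [S -> big]
tree tree big A S big big S => tree tree big one east S big big S   [A -> one east]
tree tree big one east S big big S => tree tree big one east big big big S   [S -> big]
tree tree big one east big big big S => tree tree big one east big big big big   [S -> big]

S => F => tree S S => tree F S => tree S big S => tree tree A big big S => tree tree S A S big big S => tree tree big A S big big S => tree tree big one east S big big S => tree tree big one east big big big S => tree tree big one east big big big big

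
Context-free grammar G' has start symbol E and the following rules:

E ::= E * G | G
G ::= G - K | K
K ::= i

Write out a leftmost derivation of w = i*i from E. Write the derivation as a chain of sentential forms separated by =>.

E => E*G => G*G => K*G => i*G => i*K => i*i

E => E*G   [E ::= E * G]
E*G => G*G   [E ::= G]
G*G => K*G   [G ::= K]
K*G => i*G   [K ::= i]
i*G => i*K   [G ::= K]
i*K => i*i   [K ::= i]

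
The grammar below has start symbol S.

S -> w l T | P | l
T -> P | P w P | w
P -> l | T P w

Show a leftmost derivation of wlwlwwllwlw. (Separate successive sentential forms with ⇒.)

S ⇒ wlT   [S -> w l T]
wlT ⇒ wlP   [T -> P]
wlP ⇒ wlTPw   [P -> T P w]
wlTPw ⇒ wlPPw   [T -> P]
wlPPw ⇒ wlTPwPw   [P -> T P w]
wlTPwPw ⇒ wlPwPPwPw   [T -> P w P]
wlPwPPwPw ⇒ wlTPwwPPwPw   [P -> T P w]
wlTPwwPPwPw ⇒ wlwPwwPPwPw   [T -> w]
wlwPwwPPwPw ⇒ wlwlwwPPwPw   [P -> l]
wlwlwwPPwPw ⇒ wlwlwwlPwPw   [P -> l]
wlwlwwlPwPw ⇒ wlwlwwllwPw   [P -> l]
wlwlwwllwPw ⇒ wlwlwwllwlw   [P -> l]

S⇒wlT⇒wlP⇒wlTPw⇒wlPPw⇒wlTPwPw⇒wlPwPPwPw⇒wlTPwwPPwPw⇒wlwPwwPPwPw⇒wlwlwwPPwPw⇒wlwlwwlPwPw⇒wlwlwwllwPw⇒wlwlwwllwlw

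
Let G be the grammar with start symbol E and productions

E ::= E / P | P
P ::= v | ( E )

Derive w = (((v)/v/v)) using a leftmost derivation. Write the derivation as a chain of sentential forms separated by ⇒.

E ⇒ P   [E ::= P]
P ⇒ (E)   [P ::= ( E )]
(E) ⇒ (P)   [E ::= P]
(P) ⇒ ((E))   [P ::= ( E )]
((E)) ⇒ ((E/P))   [E ::= E / P]
((E/P)) ⇒ ((E/P/P))   [E ::= E / P]
((E/P/P)) ⇒ ((P/P/P))   [E ::= P]
((P/P/P)) ⇒ (((E)/P/P))   [P ::= ( E )]
(((E)/P/P)) ⇒ (((P)/P/P))   [E ::= P]
(((P)/P/P)) ⇒ (((v)/P/P))   [P ::= v]
(((v)/P/P)) ⇒ (((v)/v/P))   [P ::= v]
(((v)/v/P)) ⇒ (((v)/v/v))   [P ::= v]

E ⇒ P ⇒ (E) ⇒ (P) ⇒ ((E)) ⇒ ((E/P)) ⇒ ((E/P/P)) ⇒ ((P/P/P)) ⇒ (((E)/P/P)) ⇒ (((P)/P/P)) ⇒ (((v)/P/P)) ⇒ (((v)/v/P)) ⇒ (((v)/v/v))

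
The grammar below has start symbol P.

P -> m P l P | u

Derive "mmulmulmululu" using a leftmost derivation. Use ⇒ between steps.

P⇒mPlP⇒mmPlPlP⇒mmulPlP⇒mmulmPlPlP⇒mmulmulPlP⇒mmulmulmPlPlP⇒mmulmulmulPlP⇒mmulmulmululP⇒mmulmulmululu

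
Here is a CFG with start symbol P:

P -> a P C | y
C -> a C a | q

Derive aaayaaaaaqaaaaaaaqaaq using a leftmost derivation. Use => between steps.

P => aPC => aaPCC => aaaPCCC => aaayCCC => aaayaCaCC => aaayaaCaaCC => aaayaaaCaaaCC => aaayaaaaCaaaaCC => aaayaaaaaCaaaaaCC => aaayaaaaaqaaaaaCC => aaayaaaaaqaaaaaaCaC => aaayaaaaaqaaaaaaaCaaC => aaayaaaaaqaaaaaaaqaaC => aaayaaaaaqaaaaaaaqaaq

P => aPC   [P -> a P C]
aPC => aaPCC   [P -> a P C]
aaPCC => aaaPCCC   [P -> a P C]
aaaPCCC => aaayCCC   [P -> y]
aaayCCC => aaayaCaCC   [C -> a C a]
aaayaCaCC => aaayaaCaaCC   [C -> a C a]
aaayaaCaaCC => aaayaaaCaaaCC   [C -> a C a]
aaayaaaCaaaCC => aaayaaaaCaaaaCC   [C -> a C a]
aaayaaaaCaaaaCC => aaayaaaaaCaaaaaCC   [C -> a C a]
aaayaaaaaCaaaaaCC => aaayaaaaaqaaaaaCC   [C -> q]
aaayaaaaaqaaaaaCC => aaayaaaaaqaaaaaaCaC   [C -> a C a]
aaayaaaaaqaaaaaaCaC => aaayaaaaaqaaaaaaaCaaC   [C -> a C a]
aaayaaaaaqaaaaaaaCaaC => aaayaaaaaqaaaaaaaqaaC   [C -> q]
aaayaaaaaqaaaaaaaqaaC => aaayaaaaaqaaaaaaaqaaq   [C -> q]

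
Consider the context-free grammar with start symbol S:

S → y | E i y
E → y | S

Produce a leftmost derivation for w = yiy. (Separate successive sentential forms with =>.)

S => Eiy   [S → E i y]
Eiy => Siy   [E → S]
Siy => yiy   [S → y]

S => Eiy => Siy => yiy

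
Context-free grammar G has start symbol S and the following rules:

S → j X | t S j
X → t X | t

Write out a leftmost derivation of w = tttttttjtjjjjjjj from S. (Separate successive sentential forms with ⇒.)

S ⇒ tSj   [S → t S j]
tSj ⇒ ttSjj   [S → t S j]
ttSjj ⇒ tttSjjj   [S → t S j]
tttSjjj ⇒ ttttSjjjj   [S → t S j]
ttttSjjjj ⇒ tttttSjjjjj   [S → t S j]
tttttSjjjjj ⇒ ttttttSjjjjjj   [S → t S j]
ttttttSjjjjjj ⇒ tttttttSjjjjjjj   [S → t S j]
tttttttSjjjjjjj ⇒ tttttttjXjjjjjjj   [S → j X]
tttttttjXjjjjjjj ⇒ tttttttjtjjjjjjj   [X → t]

S ⇒ tSj ⇒ ttSjj ⇒ tttSjjj ⇒ ttttSjjjj ⇒ tttttSjjjjj ⇒ ttttttSjjjjjj ⇒ tttttttSjjjjjjj ⇒ tttttttjXjjjjjjj ⇒ tttttttjtjjjjjjj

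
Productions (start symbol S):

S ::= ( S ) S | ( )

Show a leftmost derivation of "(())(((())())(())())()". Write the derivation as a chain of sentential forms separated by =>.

S => (S)S   [S ::= ( S ) S]
(S)S => (())S   [S ::= ( )]
(())S => (())(S)S   [S ::= ( S ) S]
(())(S)S => (())((S)S)S   [S ::= ( S ) S]
(())((S)S)S => (())(((S)S)S)S   [S ::= ( S ) S]
(())(((S)S)S)S => (())(((())S)S)S   [S ::= ( )]
(())(((())S)S)S => (())(((())())S)S   [S ::= ( )]
(())(((())())S)S => (())(((())())(S)S)S   [S ::= ( S ) S]
(())(((())())(S)S)S => (())(((())())(())S)S   [S ::= ( )]
(())(((())())(())S)S => (())(((())())(())())S   [S ::= ( )]
(())(((())())(())())S => (())(((())())(())())()   [S ::= ( )]

S => (S)S => (())S => (())(S)S => (())((S)S)S => (())(((S)S)S)S => (())(((())S)S)S => (())(((())())S)S => (())(((())())(S)S)S => (())(((())())(())S)S => (())(((())())(())())S => (())(((())())(())())()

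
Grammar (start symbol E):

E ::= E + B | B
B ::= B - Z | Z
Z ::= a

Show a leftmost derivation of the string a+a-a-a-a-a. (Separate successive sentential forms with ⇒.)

E ⇒ E+B   [E ::= E + B]
E+B ⇒ B+B   [E ::= B]
B+B ⇒ Z+B   [B ::= Z]
Z+B ⇒ a+B   [Z ::= a]
a+B ⇒ a+B-Z   [B ::= B - Z]
a+B-Z ⇒ a+B-Z-Z   [B ::= B - Z]
a+B-Z-Z ⇒ a+B-Z-Z-Z   [B ::= B - Z]
a+B-Z-Z-Z ⇒ a+B-Z-Z-Z-Z   [B ::= B - Z]
a+B-Z-Z-Z-Z ⇒ a+Z-Z-Z-Z-Z   [B ::= Z]
a+Z-Z-Z-Z-Z ⇒ a+a-Z-Z-Z-Z   [Z ::= a]
a+a-Z-Z-Z-Z ⇒ a+a-a-Z-Z-Z   [Z ::= a]
a+a-a-Z-Z-Z ⇒ a+a-a-a-Z-Z   [Z ::= a]
a+a-a-a-Z-Z ⇒ a+a-a-a-a-Z   [Z ::= a]
a+a-a-a-a-Z ⇒ a+a-a-a-a-a   [Z ::= a]

E⇒E+B⇒B+B⇒Z+B⇒a+B⇒a+B-Z⇒a+B-Z-Z⇒a+B-Z-Z-Z⇒a+B-Z-Z-Z-Z⇒a+Z-Z-Z-Z-Z⇒a+a-Z-Z-Z-Z⇒a+a-a-Z-Z-Z⇒a+a-a-a-Z-Z⇒a+a-a-a-a-Z⇒a+a-a-a-a-a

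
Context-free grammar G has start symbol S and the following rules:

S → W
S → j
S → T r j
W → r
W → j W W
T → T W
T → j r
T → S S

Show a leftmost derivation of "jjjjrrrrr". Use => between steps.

S=>W=>jWW=>jjWWW=>jjjWWWW=>jjjjWWWWW=>jjjjrWWWW=>jjjjrrWWW=>jjjjrrrWW=>jjjjrrrrW=>jjjjrrrrr

S => W   [S → W]
W => jWW   [W → j W W]
jWW => jjWWW   [W → j W W]
jjWWW => jjjWWWW   [W → j W W]
jjjWWWW => jjjjWWWWW   [W → j W W]
jjjjWWWWW => jjjjrWWWW   [W → r]
jjjjrWWWW => jjjjrrWWW   [W → r]
jjjjrrWWW => jjjjrrrWW   [W → r]
jjjjrrrWW => jjjjrrrrW   [W → r]
jjjjrrrrW => jjjjrrrrr   [W → r]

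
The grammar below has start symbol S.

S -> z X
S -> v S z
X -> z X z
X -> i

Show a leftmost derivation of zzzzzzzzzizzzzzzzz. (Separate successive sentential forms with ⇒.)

S ⇒ zX ⇒ zzXz ⇒ zzzXzz ⇒ zzzzXzzz ⇒ zzzzzXzzzz ⇒ zzzzzzXzzzzz ⇒ zzzzzzzXzzzzzz ⇒ zzzzzzzzXzzzzzzz ⇒ zzzzzzzzzXzzzzzzzz ⇒ zzzzzzzzzizzzzzzzz

S ⇒ zX   [S -> z X]
zX ⇒ zzXz   [X -> z X z]
zzXz ⇒ zzzXzz   [X -> z X z]
zzzXzz ⇒ zzzzXzzz   [X -> z X z]
zzzzXzzz ⇒ zzzzzXzzzz   [X -> z X z]
zzzzzXzzzz ⇒ zzzzzzXzzzzz   [X -> z X z]
zzzzzzXzzzzz ⇒ zzzzzzzXzzzzzz   [X -> z X z]
zzzzzzzXzzzzzz ⇒ zzzzzzzzXzzzzzzz   [X -> z X z]
zzzzzzzzXzzzzzzz ⇒ zzzzzzzzzXzzzzzzzz   [X -> z X z]
zzzzzzzzzXzzzzzzzz ⇒ zzzzzzzzzizzzzzzzz   [X -> i]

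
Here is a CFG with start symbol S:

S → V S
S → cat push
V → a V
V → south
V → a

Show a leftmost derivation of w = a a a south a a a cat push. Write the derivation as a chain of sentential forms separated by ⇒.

S ⇒ V S   [S → V S]
V S ⇒ a V S   [V → a V]
a V S ⇒ a a V S   [V → a V]
a a V S ⇒ a a a V S   [V → a V]
a a a V S ⇒ a a a south S   [V → south]
a a a south S ⇒ a a a south V S   [S → V S]
a a a south V S ⇒ a a a south a V S   [V → a V]
a a a south a V S ⇒ a a a south a a V S   [V → a V]
a a a south a a V S ⇒ a a a south a a a S   [V → a]
a a a south a a a S ⇒ a a a south a a a cat push   [S → cat push]

S ⇒ V S ⇒ a V S ⇒ a a V S ⇒ a a a V S ⇒ a a a south S ⇒ a a a south V S ⇒ a a a south a V S ⇒ a a a south a a V S ⇒ a a a south a a a S ⇒ a a a south a a a cat push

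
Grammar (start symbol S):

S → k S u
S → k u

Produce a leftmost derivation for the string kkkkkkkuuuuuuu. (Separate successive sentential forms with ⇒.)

S⇒kSu⇒kkSuu⇒kkkSuuu⇒kkkkSuuuu⇒kkkkkSuuuuu⇒kkkkkkSuuuuuu⇒kkkkkkkuuuuuuu

S ⇒ kSu   [S → k S u]
kSu ⇒ kkSuu   [S → k S u]
kkSuu ⇒ kkkSuuu   [S → k S u]
kkkSuuu ⇒ kkkkSuuuu   [S → k S u]
kkkkSuuuu ⇒ kkkkkSuuuuu   [S → k S u]
kkkkkSuuuuu ⇒ kkkkkkSuuuuuu   [S → k S u]
kkkkkkSuuuuuu ⇒ kkkkkkkuuuuuuu   [S → k u]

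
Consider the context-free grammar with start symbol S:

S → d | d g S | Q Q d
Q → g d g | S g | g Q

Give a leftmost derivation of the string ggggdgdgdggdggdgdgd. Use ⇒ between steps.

S ⇒ QQd ⇒ gQQd ⇒ ggQQd ⇒ gggQQd ⇒ ggggdgQd ⇒ ggggdgSgd ⇒ ggggdgdgSgd ⇒ ggggdgdgdgSgd ⇒ ggggdgdgdgQQdgd ⇒ ggggdgdgdggdgQdgd ⇒ ggggdgdgdggdggdgdgd

S ⇒ QQd   [S → Q Q d]
QQd ⇒ gQQd   [Q → g Q]
gQQd ⇒ ggQQd   [Q → g Q]
ggQQd ⇒ gggQQd   [Q → g Q]
gggQQd ⇒ ggggdgQd   [Q → g d g]
ggggdgQd ⇒ ggggdgSgd   [Q → S g]
ggggdgSgd ⇒ ggggdgdgSgd   [S → d g S]
ggggdgdgSgd ⇒ ggggdgdgdgSgd   [S → d g S]
ggggdgdgdgSgd ⇒ ggggdgdgdgQQdgd   [S → Q Q d]
ggggdgdgdgQQdgd ⇒ ggggdgdgdggdgQdgd   [Q → g d g]
ggggdgdgdggdgQdgd ⇒ ggggdgdgdggdggdgdgd   [Q → g d g]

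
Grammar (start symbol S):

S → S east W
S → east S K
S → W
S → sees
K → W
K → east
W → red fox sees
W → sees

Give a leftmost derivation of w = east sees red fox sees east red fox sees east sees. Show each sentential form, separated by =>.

S => S east W => S east W east W => east S K east W east W => east sees K east W east W => east sees W east W east W => east sees red fox sees east W east W => east sees red fox sees east red fox sees east W => east sees red fox sees east red fox sees east sees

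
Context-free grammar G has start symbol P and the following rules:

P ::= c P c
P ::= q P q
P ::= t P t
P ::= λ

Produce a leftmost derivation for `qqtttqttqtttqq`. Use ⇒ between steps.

P⇒qPq⇒qqPqq⇒qqtPtqq⇒qqttPttqq⇒qqtttPtttqq⇒qqtttqPqtttqq⇒qqtttqtPtqtttqq⇒qqtttqttqtttqq

P ⇒ qPq   [P ::= q P q]
qPq ⇒ qqPqq   [P ::= q P q]
qqPqq ⇒ qqtPtqq   [P ::= t P t]
qqtPtqq ⇒ qqttPttqq   [P ::= t P t]
qqttPttqq ⇒ qqtttPtttqq   [P ::= t P t]
qqtttPtttqq ⇒ qqtttqPqtttqq   [P ::= q P q]
qqtttqPqtttqq ⇒ qqtttqtPtqtttqq   [P ::= t P t]
qqtttqtPtqtttqq ⇒ qqtttqttqtttqq   [P ::= λ]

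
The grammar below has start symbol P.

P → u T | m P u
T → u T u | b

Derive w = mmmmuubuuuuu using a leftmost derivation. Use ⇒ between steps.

P⇒mPu⇒mmPuu⇒mmmPuuu⇒mmmmPuuuu⇒mmmmuTuuuu⇒mmmmuuTuuuuu⇒mmmmuubuuuuu

P ⇒ mPu   [P → m P u]
mPu ⇒ mmPuu   [P → m P u]
mmPuu ⇒ mmmPuuu   [P → m P u]
mmmPuuu ⇒ mmmmPuuuu   [P → m P u]
mmmmPuuuu ⇒ mmmmuTuuuu   [P → u T]
mmmmuTuuuu ⇒ mmmmuuTuuuuu   [T → u T u]
mmmmuuTuuuuu ⇒ mmmmuubuuuuu   [T → b]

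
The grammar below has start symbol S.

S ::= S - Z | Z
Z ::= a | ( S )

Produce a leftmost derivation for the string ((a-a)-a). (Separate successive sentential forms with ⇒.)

S ⇒ Z ⇒ (S) ⇒ (S-Z) ⇒ (Z-Z) ⇒ ((S)-Z) ⇒ ((S-Z)-Z) ⇒ ((Z-Z)-Z) ⇒ ((a-Z)-Z) ⇒ ((a-a)-Z) ⇒ ((a-a)-a)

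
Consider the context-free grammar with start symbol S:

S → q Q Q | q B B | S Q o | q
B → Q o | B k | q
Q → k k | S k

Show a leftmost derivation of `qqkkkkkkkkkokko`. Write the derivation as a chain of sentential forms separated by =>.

S => SQo => SQoQo => qQQQoQo => qSkQQoQo => qqQQkQQoQo => qqkkQkQQoQo => qqkkkkkQQoQo => qqkkkkkkkQoQo => qqkkkkkkkkkoQo => qqkkkkkkkkkokko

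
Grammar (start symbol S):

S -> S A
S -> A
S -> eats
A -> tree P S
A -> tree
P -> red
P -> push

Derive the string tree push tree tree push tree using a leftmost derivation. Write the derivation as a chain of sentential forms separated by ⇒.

S ⇒ S A ⇒ A A ⇒ tree P S A ⇒ tree push S A ⇒ tree push A A ⇒ tree push tree A ⇒ tree push tree tree P S ⇒ tree push tree tree push S ⇒ tree push tree tree push A ⇒ tree push tree tree push tree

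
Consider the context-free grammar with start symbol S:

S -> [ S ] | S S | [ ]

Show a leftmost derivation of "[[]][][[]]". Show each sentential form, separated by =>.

S => SS   [S -> S S]
SS => [S]S   [S -> [ S ]]
[S]S => [[]]S   [S -> [ ]]
[[]]S => [[]]SS   [S -> S S]
[[]]SS => [[]][]S   [S -> [ ]]
[[]][]S => [[]][][S]   [S -> [ S ]]
[[]][][S] => [[]][][[]]   [S -> [ ]]

S => SS => [S]S => [[]]S => [[]]SS => [[]][]S => [[]][][S] => [[]][][[]]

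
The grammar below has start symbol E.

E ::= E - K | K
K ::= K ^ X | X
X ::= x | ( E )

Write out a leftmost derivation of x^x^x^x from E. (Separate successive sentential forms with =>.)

E => K => K^X => K^X^X => K^X^X^X => X^X^X^X => x^X^X^X => x^x^X^X => x^x^x^X => x^x^x^x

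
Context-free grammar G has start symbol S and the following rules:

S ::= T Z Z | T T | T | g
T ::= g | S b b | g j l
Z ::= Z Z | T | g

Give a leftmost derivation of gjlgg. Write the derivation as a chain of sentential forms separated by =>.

S => TZZ   [S ::= T Z Z]
TZZ => gjlZZ   [T ::= g j l]
gjlZZ => gjlTZ   [Z ::= T]
gjlTZ => gjlgZ   [T ::= g]
gjlgZ => gjlgT   [Z ::= T]
gjlgT => gjlgg   [T ::= g]

S => TZZ => gjlZZ => gjlTZ => gjlgZ => gjlgT => gjlgg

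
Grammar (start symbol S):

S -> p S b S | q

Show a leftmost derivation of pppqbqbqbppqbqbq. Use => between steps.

S => pSbS   [S -> p S b S]
pSbS => ppSbSbS   [S -> p S b S]
ppSbSbS => pppSbSbSbS   [S -> p S b S]
pppSbSbSbS => pppqbSbSbS   [S -> q]
pppqbSbSbS => pppqbqbSbS   [S -> q]
pppqbqbSbS => pppqbqbqbS   [S -> q]
pppqbqbqbS => pppqbqbqbpSbS   [S -> p S b S]
pppqbqbqbpSbS => pppqbqbqbppSbSbS   [S -> p S b S]
pppqbqbqbppSbSbS => pppqbqbqbppqbSbS   [S -> q]
pppqbqbqbppqbSbS => pppqbqbqbppqbqbS   [S -> q]
pppqbqbqbppqbqbS => pppqbqbqbppqbqbq   [S -> q]

S => pSbS => ppSbSbS => pppSbSbSbS => pppqbSbSbS => pppqbqbSbS => pppqbqbqbS => pppqbqbqbpSbS => pppqbqbqbppSbSbS => pppqbqbqbppqbSbS => pppqbqbqbppqbqbS => pppqbqbqbppqbqbq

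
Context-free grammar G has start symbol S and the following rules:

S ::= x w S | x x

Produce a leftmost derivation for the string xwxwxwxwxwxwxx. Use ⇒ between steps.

S ⇒ xwS   [S ::= x w S]
xwS ⇒ xwxwS   [S ::= x w S]
xwxwS ⇒ xwxwxwS   [S ::= x w S]
xwxwxwS ⇒ xwxwxwxwS   [S ::= x w S]
xwxwxwxwS ⇒ xwxwxwxwxwS   [S ::= x w S]
xwxwxwxwxwS ⇒ xwxwxwxwxwxwS   [S ::= x w S]
xwxwxwxwxwxwS ⇒ xwxwxwxwxwxwxx   [S ::= x x]

S⇒xwS⇒xwxwS⇒xwxwxwS⇒xwxwxwxwS⇒xwxwxwxwxwS⇒xwxwxwxwxwxwS⇒xwxwxwxwxwxwxx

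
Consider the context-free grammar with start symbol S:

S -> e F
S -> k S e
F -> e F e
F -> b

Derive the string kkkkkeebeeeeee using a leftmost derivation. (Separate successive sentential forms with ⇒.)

S ⇒ kSe ⇒ kkSee ⇒ kkkSeee ⇒ kkkkSeeee ⇒ kkkkkSeeeee ⇒ kkkkkeFeeeee ⇒ kkkkkeeFeeeeee ⇒ kkkkkeebeeeeee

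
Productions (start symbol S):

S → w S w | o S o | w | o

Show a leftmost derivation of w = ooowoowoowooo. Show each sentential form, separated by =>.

S => oSo => ooSoo => oooSooo => ooowSwooo => ooowoSowooo => ooowooSoowooo => ooowoowoowooo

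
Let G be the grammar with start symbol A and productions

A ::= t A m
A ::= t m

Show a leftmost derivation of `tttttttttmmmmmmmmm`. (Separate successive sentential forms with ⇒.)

A ⇒ tAm ⇒ ttAmm ⇒ tttAmmm ⇒ ttttAmmmm ⇒ tttttAmmmmm ⇒ ttttttAmmmmmm ⇒ tttttttAmmmmmmm ⇒ ttttttttAmmmmmmmm ⇒ tttttttttmmmmmmmmm

A ⇒ tAm   [A ::= t A m]
tAm ⇒ ttAmm   [A ::= t A m]
ttAmm ⇒ tttAmmm   [A ::= t A m]
tttAmmm ⇒ ttttAmmmm   [A ::= t A m]
ttttAmmmm ⇒ tttttAmmmmm   [A ::= t A m]
tttttAmmmmm ⇒ ttttttAmmmmmm   [A ::= t A m]
ttttttAmmmmmm ⇒ tttttttAmmmmmmm   [A ::= t A m]
tttttttAmmmmmmm ⇒ ttttttttAmmmmmmmm   [A ::= t A m]
ttttttttAmmmmmmmm ⇒ tttttttttmmmmmmmmm   [A ::= t m]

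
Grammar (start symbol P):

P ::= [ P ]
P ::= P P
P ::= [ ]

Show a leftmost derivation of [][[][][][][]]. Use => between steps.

P => PP   [P ::= P P]
PP => []P   [P ::= [ ]]
[]P => [][P]   [P ::= [ P ]]
[][P] => [][PP]   [P ::= P P]
[][PP] => [][PPP]   [P ::= P P]
[][PPP] => [][PPPP]   [P ::= P P]
[][PPPP] => [][PPPPP]   [P ::= P P]
[][PPPPP] => [][[]PPPP]   [P ::= [ ]]
[][[]PPPP] => [][[][]PPP]   [P ::= [ ]]
[][[][]PPP] => [][[][][]PP]   [P ::= [ ]]
[][[][][]PP] => [][[][][][]P]   [P ::= [ ]]
[][[][][][]P] => [][[][][][][]]   [P ::= [ ]]

P => PP => []P => [][P] => [][PP] => [][PPP] => [][PPPP] => [][PPPPP] => [][[]PPPP] => [][[][]PPP] => [][[][][]PP] => [][[][][][]P] => [][[][][][][]]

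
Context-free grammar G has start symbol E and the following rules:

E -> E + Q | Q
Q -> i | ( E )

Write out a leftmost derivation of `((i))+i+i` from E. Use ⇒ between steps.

E ⇒ E+Q   [E -> E + Q]
E+Q ⇒ E+Q+Q   [E -> E + Q]
E+Q+Q ⇒ Q+Q+Q   [E -> Q]
Q+Q+Q ⇒ (E)+Q+Q   [Q -> ( E )]
(E)+Q+Q ⇒ (Q)+Q+Q   [E -> Q]
(Q)+Q+Q ⇒ ((E))+Q+Q   [Q -> ( E )]
((E))+Q+Q ⇒ ((Q))+Q+Q   [E -> Q]
((Q))+Q+Q ⇒ ((i))+Q+Q   [Q -> i]
((i))+Q+Q ⇒ ((i))+i+Q   [Q -> i]
((i))+i+Q ⇒ ((i))+i+i   [Q -> i]

E ⇒ E+Q ⇒ E+Q+Q ⇒ Q+Q+Q ⇒ (E)+Q+Q ⇒ (Q)+Q+Q ⇒ ((E))+Q+Q ⇒ ((Q))+Q+Q ⇒ ((i))+Q+Q ⇒ ((i))+i+Q ⇒ ((i))+i+i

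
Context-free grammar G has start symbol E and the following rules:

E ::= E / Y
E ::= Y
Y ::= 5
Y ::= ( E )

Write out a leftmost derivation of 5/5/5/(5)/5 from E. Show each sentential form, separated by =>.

E => E/Y   [E ::= E / Y]
E/Y => E/Y/Y   [E ::= E / Y]
E/Y/Y => E/Y/Y/Y   [E ::= E / Y]
E/Y/Y/Y => E/Y/Y/Y/Y   [E ::= E / Y]
E/Y/Y/Y/Y => Y/Y/Y/Y/Y   [E ::= Y]
Y/Y/Y/Y/Y => 5/Y/Y/Y/Y   [Y ::= 5]
5/Y/Y/Y/Y => 5/5/Y/Y/Y   [Y ::= 5]
5/5/Y/Y/Y => 5/5/5/Y/Y   [Y ::= 5]
5/5/5/Y/Y => 5/5/5/(E)/Y   [Y ::= ( E )]
5/5/5/(E)/Y => 5/5/5/(Y)/Y   [E ::= Y]
5/5/5/(Y)/Y => 5/5/5/(5)/Y   [Y ::= 5]
5/5/5/(5)/Y => 5/5/5/(5)/5   [Y ::= 5]

E=>E/Y=>E/Y/Y=>E/Y/Y/Y=>E/Y/Y/Y/Y=>Y/Y/Y/Y/Y=>5/Y/Y/Y/Y=>5/5/Y/Y/Y=>5/5/5/Y/Y=>5/5/5/(E)/Y=>5/5/5/(Y)/Y=>5/5/5/(5)/Y=>5/5/5/(5)/5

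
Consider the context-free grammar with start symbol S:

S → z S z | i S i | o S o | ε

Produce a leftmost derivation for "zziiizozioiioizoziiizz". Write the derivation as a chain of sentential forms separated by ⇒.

S ⇒ zSz ⇒ zzSzz ⇒ zziSizz ⇒ zziiSiizz ⇒ zziiiSiiizz ⇒ zziiizSziiizz ⇒ zziiizoSoziiizz ⇒ zziiizozSzoziiizz ⇒ zziiizoziSizoziiizz ⇒ zziiizozioSoizoziiizz ⇒ zziiizozioiSioizoziiizz ⇒ zziiizozioiioizoziiizz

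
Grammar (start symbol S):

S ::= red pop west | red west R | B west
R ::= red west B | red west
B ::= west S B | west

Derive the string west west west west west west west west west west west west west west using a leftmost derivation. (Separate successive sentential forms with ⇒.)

S ⇒ B west   [S ::= B west]
B west ⇒ west S B west   [B ::= west S B]
west S B west ⇒ west B west B west   [S ::= B west]
west B west B west ⇒ west west S B west B west   [B ::= west S B]
west west S B west B west ⇒ west west B west B west B west   [S ::= B west]
west west B west B west B west ⇒ west west west S B west B west B west   [B ::= west S B]
west west west S B west B west B west ⇒ west west west B west B west B west B west   [S ::= B west]
west west west B west B west B west B west ⇒ west west west west S B west B west B west B west   [B ::= west S B]
west west west west S B west B west B west B west ⇒ west west west west B west B west B west B west B west   [S ::= B west]
west west west west B west B west B west B west B west ⇒ west west west west west west B west B west B west B west   [B ::= west]
west west west west west west B west B west B west B west ⇒ west west west west west west west west B west B west B west   [B ::= west]
west west west west west west west west B west B west B west ⇒ west west west west west west west west west west B west B west   [B ::= west]
west west west west west west west west west west B west B west ⇒ west west west west west west west west west west west west B west   [B ::= west]
west west west west west west west west west west west west B west ⇒ west west west west west west west west west west west west west west   [B ::= west]

S ⇒ B west ⇒ west S B west ⇒ west B west B west ⇒ west west S B west B west ⇒ west west B west B west B west ⇒ west west west S B west B west B west ⇒ west west west B west B west B west B west ⇒ west west west west S B west B west B west B west ⇒ west west west west B west B west B west B west B west ⇒ west west west west west west B west B west B west B west ⇒ west west west west west west west west B west B west B west ⇒ west west west west west west west west west west B west B west ⇒ west west west west west west west west west west west west B west ⇒ west west west west west west west west west west west west west west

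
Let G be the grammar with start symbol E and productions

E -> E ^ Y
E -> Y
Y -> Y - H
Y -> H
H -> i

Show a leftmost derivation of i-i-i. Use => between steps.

E=>Y=>Y-H=>Y-H-H=>H-H-H=>i-H-H=>i-i-H=>i-i-i

E => Y   [E -> Y]
Y => Y-H   [Y -> Y - H]
Y-H => Y-H-H   [Y -> Y - H]
Y-H-H => H-H-H   [Y -> H]
H-H-H => i-H-H   [H -> i]
i-H-H => i-i-H   [H -> i]
i-i-H => i-i-i   [H -> i]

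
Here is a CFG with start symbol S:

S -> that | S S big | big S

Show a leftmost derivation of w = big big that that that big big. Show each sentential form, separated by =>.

S => S S big => big S S big => big big S S big => big big that S big => big big that S S big big => big big that that S big big => big big that that that big big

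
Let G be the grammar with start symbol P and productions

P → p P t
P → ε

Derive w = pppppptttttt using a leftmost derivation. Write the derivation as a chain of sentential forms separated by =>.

P => pPt   [P → p P t]
pPt => ppPtt   [P → p P t]
ppPtt => pppPttt   [P → p P t]
pppPttt => ppppPtttt   [P → p P t]
ppppPtttt => pppppPttttt   [P → p P t]
pppppPttttt => ppppppPtttttt   [P → p P t]
ppppppPtttttt => pppppptttttt   [P → ε]

P => pPt => ppPtt => pppPttt => ppppPtttt => pppppPttttt => ppppppPtttttt => pppppptttttt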